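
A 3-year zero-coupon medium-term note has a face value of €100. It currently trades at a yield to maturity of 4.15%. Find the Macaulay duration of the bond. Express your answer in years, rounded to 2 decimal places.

3.00 years

A zero-coupon bond has a single cash flow at maturity, so its Macaulay duration equals its maturity: 3 years.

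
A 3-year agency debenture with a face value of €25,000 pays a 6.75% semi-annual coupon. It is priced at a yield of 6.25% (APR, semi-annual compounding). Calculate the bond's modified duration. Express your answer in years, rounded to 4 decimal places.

2.6835 years

Periodic yield y = 0.03125. First find Macaulay duration:
  t   CF        PV=CF/(1+0.03125)^t    t·PV
  1       843.75       818.1818       818.1818
  2       843.75       793.3884     1,586.7769
  3       843.75       769.3464     2,308.0391
  4       843.75       746.0328     2,984.1313
  5       843.75       723.4258     3,617.1289
  6    25,843.75    21,486.8010   128,920.8061
  Σ                 25,337.1762   140,235.0640
P = 25,337.1762; Macaulay duration = 140,235.0640 / 25,337.1762 = 5.53476 half-year periods = 2.76738 years.
Modified duration = D_Mac / (1 + y) = 2.76738 / 1.03125 = 2.68352 years.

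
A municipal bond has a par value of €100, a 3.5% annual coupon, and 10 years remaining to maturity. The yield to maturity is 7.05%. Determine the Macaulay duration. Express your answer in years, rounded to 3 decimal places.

Periodic yield y = 0.0705. Discount each cash flow and weight by its year:
  t   CF        PV=CF/(1+0.0705)^t    t·PV
  1         3.50         3.2695         3.2695
  2         3.50         3.0542         6.1084
  3         3.50         2.8530         8.5591
  4         3.50         2.6651        10.6606
  5         3.50         2.4896        12.4481
  6         3.50         2.3257        13.9540
  7         3.50         2.1725        15.2076
  8         3.50         2.0294        16.2355
  9         3.50         1.8958        17.0620
  10      103.50        52.3689       523.6892
  Σ                     75.1238       627.1940
Price P = Σ PV = 75.1238.
Macaulay duration = Σ(t·PV) / P = 627.1940 / 75.1238 = 8.34880 years.

8.349 years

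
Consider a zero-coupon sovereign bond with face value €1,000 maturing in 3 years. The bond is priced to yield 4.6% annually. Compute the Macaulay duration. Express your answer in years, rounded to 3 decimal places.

A zero-coupon bond has a single cash flow at maturity, so its Macaulay duration equals its maturity: 3 years.

3.000 years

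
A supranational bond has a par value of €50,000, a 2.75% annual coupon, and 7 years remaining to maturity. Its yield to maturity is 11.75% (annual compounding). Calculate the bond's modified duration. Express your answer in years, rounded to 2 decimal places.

Periodic yield y = 0.1175. First find Macaulay duration:
  t   CF        PV=CF/(1+0.1175)^t    t·PV
  1     1,375.00     1,230.4251     1,230.4251
  2     1,375.00     1,101.0515     2,202.1030
  3     1,375.00       985.2810     2,955.8430
  4     1,375.00       881.6832     3,526.7328
  5     1,375.00       788.9783     3,944.8913
  6     1,375.00       706.0208     4,236.1249
  7    51,375.00    23,605.8211   165,240.7480
  Σ                 29,299.2610   183,336.8681
P = 29,299.2610; Macaulay duration = 183,336.8681 / 29,299.2610 = 6.25739 years.
Modified duration = D_Mac / (1 + y) = 6.25739 / 1.1175 = 5.59945 years.

5.60 years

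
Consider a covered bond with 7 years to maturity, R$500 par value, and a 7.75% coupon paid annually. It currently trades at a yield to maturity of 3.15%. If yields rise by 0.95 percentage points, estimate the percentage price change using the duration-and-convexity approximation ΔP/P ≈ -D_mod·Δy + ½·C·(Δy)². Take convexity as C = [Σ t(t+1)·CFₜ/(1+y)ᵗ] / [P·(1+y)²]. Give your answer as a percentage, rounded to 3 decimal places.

-5.187%

With y = 0.0315:
  t   CF        PV=CF/(1+0.0315)^t    t·PV        t(t+1)·PV
  1        38.75        37.5667        37.5667          75.1333
  2        38.75        36.4194        72.8389         218.5166
  3        38.75        35.3073       105.9218         423.6871
  4        38.75        34.2290       136.9162         684.5809
  5        38.75        33.1838       165.9188         995.5127
  6        38.75        32.1704       193.0223       1,351.1563
  7       538.75       433.6134     3,035.2935      24,282.3483
  Σ                    642.4899     3,747.4781      28,030.9353
P = 642.4899; D_Mac = 5.83274 yrs; D_mod = 5.65462 yrs; C = 41.00462.
Duration effect: -5.65462 × (+0.0095) = -0.053719
Convexity effect: 0.5 × 41.00462 × (0.0095)² = +0.0018503
ΔP/P ≈ -0.053719 + 0.0018503 = -0.051869 = -5.1869%.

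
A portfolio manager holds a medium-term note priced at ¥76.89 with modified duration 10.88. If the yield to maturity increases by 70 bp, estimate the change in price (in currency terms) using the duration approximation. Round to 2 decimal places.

Duration approximation: ΔP/P ≈ -D_mod · Δy = -10.88 × (+0.007) = -0.076160.
ΔP ≈ 76.89 × (-0.076160) = -5.8559424.

-¥5.86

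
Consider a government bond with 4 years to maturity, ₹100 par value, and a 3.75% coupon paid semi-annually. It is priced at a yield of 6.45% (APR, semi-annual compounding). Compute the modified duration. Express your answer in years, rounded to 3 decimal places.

3.619 years

Periodic yield y = 0.03225. First find Macaulay duration:
  t   CF        PV=CF/(1+0.03225)^t    t·PV
  1        1.875         1.8164         1.8164
  2        1.875         1.7597         3.5193
  3        1.875         1.7047         5.1141
  4        1.875         1.6514         6.6057
  5        1.875         1.5998         7.9992
  6        1.875         1.5499         9.2991
  7        1.875         1.5014        10.5101
  8      101.875        79.0294       632.2349
  Σ                     90.6127       677.0989
P = 90.6127; Macaulay duration = 677.0989 / 90.6127 = 7.47245 half-year periods = 3.73622 years.
Modified duration = D_Mac / (1 + y) = 3.73622 / 1.03225 = 3.61950 years.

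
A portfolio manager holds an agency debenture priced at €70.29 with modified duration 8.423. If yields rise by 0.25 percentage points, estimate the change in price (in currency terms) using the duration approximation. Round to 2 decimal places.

Duration approximation: ΔP/P ≈ -D_mod · Δy = -8.423 × (+0.0025) = -0.0210575.
ΔP ≈ 70.29 × (-0.0210575) = -1.480131675.

-€1.48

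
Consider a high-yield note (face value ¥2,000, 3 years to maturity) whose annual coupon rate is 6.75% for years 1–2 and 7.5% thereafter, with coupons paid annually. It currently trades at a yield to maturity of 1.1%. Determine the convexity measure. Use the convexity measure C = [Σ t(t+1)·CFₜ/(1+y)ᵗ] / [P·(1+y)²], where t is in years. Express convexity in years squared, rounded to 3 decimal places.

10.853

With y = 0.011:
  t   CF        PV=CF/(1+0.011)^t    t·PV        t(t+1)·PV
  1       135.00       133.5312       133.5312         267.0623
  2       135.00       132.0783       264.1566         792.4698
  3     2,150.00     2,080.5827     6,241.7482      24,966.9930
  Σ                  2,346.1922     6,639.4360      26,026.5251
P = 2,346.1922.
Convexity = Σ t(t+1)·PV / [P·(1+y)²] = 26,026.5251 / (2,346.1922 × 1.022121) = 10.85301.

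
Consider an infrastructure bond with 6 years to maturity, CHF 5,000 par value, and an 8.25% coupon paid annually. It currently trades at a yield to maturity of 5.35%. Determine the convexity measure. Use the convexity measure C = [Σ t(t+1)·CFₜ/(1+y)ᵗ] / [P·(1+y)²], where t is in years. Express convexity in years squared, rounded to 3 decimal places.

With y = 0.0535:
  t   CF        PV=CF/(1+0.0535)^t    t·PV        t(t+1)·PV
  1       412.50       391.5520       391.5520         783.1039
  2       412.50       371.6677       743.3355       2,230.0065
  3       412.50       352.7933     1,058.3799       4,233.5196
  4       412.50       334.8774     1,339.5095       6,697.5473
  5       412.50       317.8713     1,589.3563       9,536.1376
  6     5,412.50     3,959.0471    23,754.2827     166,279.9787
  Σ                  5,727.8087    28,876.4158     189,760.2936
P = 5,727.8087.
Convexity = Σ t(t+1)·PV / [P·(1+y)²] = 189,760.2936 / (5,727.8087 × 1.109862) = 29.85024.

29.850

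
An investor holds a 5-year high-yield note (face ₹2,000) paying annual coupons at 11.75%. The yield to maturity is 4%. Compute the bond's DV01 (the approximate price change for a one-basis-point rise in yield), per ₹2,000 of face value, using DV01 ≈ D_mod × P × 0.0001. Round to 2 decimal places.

Periodic yield y = 0.04.
  t   CF        PV=CF/(1+0.04)^t    t·PV
  1       235.00       225.9615       225.9615
  2       235.00       217.2707       434.5414
  3       235.00       208.9141       626.7424
  4       235.00       200.8790       803.5159
  5     2,235.00     1,837.0071     9,185.0354
  Σ                  2,690.0325    11,275.7967
P = 2,690.0325; D_Mac = 4.19170 yrs; D_mod = 4.03048 yrs.
DV01 ≈ 4.03048 × 2,690.0325 × 0.0001 = 1.084211.

₹1.08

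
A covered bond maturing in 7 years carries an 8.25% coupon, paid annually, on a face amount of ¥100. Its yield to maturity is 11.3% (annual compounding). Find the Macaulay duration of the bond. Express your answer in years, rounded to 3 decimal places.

Periodic yield y = 0.113. Discount each cash flow and weight by its year:
  t   CF        PV=CF/(1+0.113)^t    t·PV
  1         8.25         7.4124         7.4124
  2         8.25         6.6598        13.3197
  3         8.25         5.9837        17.9510
  4         8.25         5.3762        21.5047
  5         8.25         4.8303        24.1517
  6         8.25         4.3399        26.0396
  7       108.25        51.1637       358.1457
  Σ                     85.7660       468.5249
Price P = Σ PV = 85.7660.
Macaulay duration = Σ(t·PV) / P = 468.5249 / 85.7660 = 5.46282 years.

5.463 years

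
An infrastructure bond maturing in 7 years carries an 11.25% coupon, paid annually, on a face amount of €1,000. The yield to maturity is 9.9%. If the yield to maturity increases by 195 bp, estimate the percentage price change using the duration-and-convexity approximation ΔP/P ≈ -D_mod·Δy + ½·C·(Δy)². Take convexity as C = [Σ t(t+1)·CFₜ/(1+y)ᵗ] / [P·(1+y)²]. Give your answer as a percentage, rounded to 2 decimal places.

With y = 0.099:
  t   CF        PV=CF/(1+0.099)^t    t·PV        t(t+1)·PV
  1       112.50       102.3658       102.3658         204.7316
  2       112.50        93.1445       186.2890         558.8669
  3       112.50        84.7539       254.2616       1,017.0462
  4       112.50        77.1191       308.4763       1,542.3813
  5       112.50        70.1720       350.8602       2,105.1610
  6       112.50        63.8508       383.1048       2,681.7338
  7     1,112.50       574.5346     4,021.7421      32,173.9365
  Σ                  1,065.9406     5,607.0996      40,283.8572
P = 1,065.9406; D_Mac = 5.26024 yrs; D_mod = 4.78638 yrs; C = 31.28979.
Duration effect: -4.78638 × (+0.0195) = -0.093334
Convexity effect: 0.5 × 31.28979 × (0.0195)² = +0.0059490
ΔP/P ≈ -0.093334 + 0.0059490 = -0.087386 = -8.7386%.

-8.74%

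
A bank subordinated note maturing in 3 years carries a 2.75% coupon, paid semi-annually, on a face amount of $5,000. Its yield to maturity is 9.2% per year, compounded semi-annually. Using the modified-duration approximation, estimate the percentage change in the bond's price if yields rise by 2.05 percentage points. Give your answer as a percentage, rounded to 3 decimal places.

-5.661%

Periodic yield y = 0.046. Modified duration first:
  t   CF        PV=CF/(1+0.046)^t    t·PV
  1        68.75        65.7266        65.7266
  2        68.75        62.8361       125.6722
  3        68.75        60.0728       180.2183
  4        68.75        57.4309       229.7238
  5        68.75        54.9053       274.5265
  6     5,068.75     3,869.9982    23,219.9893
  Σ                  4,170.9699    24,095.8567
P = 4,170.9699; D_Mac = 5.77704 half-year periods = 2.88852 yrs; D_mod = 2.88852/(1+0.046) = 2.76149 yrs.
ΔP/P ≈ -D_mod · Δy = -2.76149 × (+0.0205) = -0.056611 = -5.6611%.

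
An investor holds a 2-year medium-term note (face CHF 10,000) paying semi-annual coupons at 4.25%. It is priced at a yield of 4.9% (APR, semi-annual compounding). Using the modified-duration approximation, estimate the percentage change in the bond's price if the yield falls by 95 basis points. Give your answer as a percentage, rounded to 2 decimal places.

Periodic yield y = 0.0245. Modified duration first:
  t   CF        PV=CF/(1+0.0245)^t    t·PV
  1       212.50       207.4183       207.4183
  2       212.50       202.4580       404.9161
  3       212.50       197.6164       592.8493
  4    10,212.50     9,270.0957    37,080.3829
  Σ                  9,877.5884    38,285.5665
P = 9,877.5884; D_Mac = 3.87600 half-year periods = 1.93800 yrs; D_mod = 1.93800/(1+0.0245) = 1.89166 yrs.
ΔP/P ≈ -D_mod · Δy = -1.89166 × (-0.0095) = +0.017971 = +1.7971%.

+1.80%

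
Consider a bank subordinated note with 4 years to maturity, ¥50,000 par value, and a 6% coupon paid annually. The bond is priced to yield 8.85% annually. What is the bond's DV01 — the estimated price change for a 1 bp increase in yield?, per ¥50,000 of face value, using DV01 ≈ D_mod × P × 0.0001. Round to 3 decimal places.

¥15.233

Periodic yield y = 0.0885.
  t   CF        PV=CF/(1+0.0885)^t    t·PV
  1     3,000.00     2,756.0864     2,756.0864
  2     3,000.00     2,532.0040     5,064.0080
  3     3,000.00     2,326.1406     6,978.4217
  4    53,000.00    37,753.9274   151,015.7095
  Σ                 45,368.1583   165,814.2256
P = 45,368.1583; D_Mac = 3.65486 yrs; D_mod = 3.35770 yrs.
DV01 ≈ 3.35770 × 45,368.1583 × 0.0001 = 15.233277.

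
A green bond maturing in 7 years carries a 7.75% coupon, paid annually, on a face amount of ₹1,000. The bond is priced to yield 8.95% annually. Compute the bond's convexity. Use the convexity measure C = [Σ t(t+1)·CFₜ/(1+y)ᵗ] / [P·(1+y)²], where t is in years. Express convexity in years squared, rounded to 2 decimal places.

34.91

With y = 0.0895:
  t   CF        PV=CF/(1+0.0895)^t    t·PV        t(t+1)·PV
  1        77.50        71.1335        71.1335         142.2671
  2        77.50        65.2901       130.5802         391.7405
  3        77.50        59.9266       179.7799         719.1198
  4        77.50        55.0038       220.0152       1,100.0762
  5        77.50        50.4854       252.4268       1,514.5611
  6        77.50        46.3381       278.0286       1,946.2005
  7     1,077.50       591.3255     4,139.2788      33,114.2302
  Σ                    939.5031     5,271.2432      38,928.1954
P = 939.5031.
Convexity = Σ t(t+1)·PV / [P·(1+y)²] = 38,928.1954 / (939.5031 × 1.187010) = 34.90692.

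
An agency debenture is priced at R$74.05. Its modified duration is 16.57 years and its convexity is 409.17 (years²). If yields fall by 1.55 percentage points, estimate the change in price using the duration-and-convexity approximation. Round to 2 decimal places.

Duration effect: -D_mod·Δy = -16.57 × (-0.0155) = +0.256835
Convexity effect: ½·C·(Δy)² = 0.5 × 409.17 × (-0.0155)² = +0.04915154625
ΔP/P ≈ +0.256835 + 0.04915154625 = +0.30598654625
ΔP ≈ 74.05 × (+0.30598654625) = +22.6583037498125.

+R$22.66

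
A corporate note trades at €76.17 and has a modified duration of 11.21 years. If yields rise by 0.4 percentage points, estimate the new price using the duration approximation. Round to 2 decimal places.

€72.75

Duration approximation: ΔP/P ≈ -D_mod · Δy = -11.21 × (+0.004) = -0.044840.
New price ≈ 76.17 × (1 - 0.044840) = 72.7545372.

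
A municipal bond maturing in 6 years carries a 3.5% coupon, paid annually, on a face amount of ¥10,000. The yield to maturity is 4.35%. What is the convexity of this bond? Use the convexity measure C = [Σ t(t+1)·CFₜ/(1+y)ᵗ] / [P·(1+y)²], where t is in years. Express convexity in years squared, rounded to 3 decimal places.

With y = 0.0435:
  t   CF        PV=CF/(1+0.0435)^t    t·PV        t(t+1)·PV
  1       350.00       335.4097       335.4097         670.8194
  2       350.00       321.4276       642.8552       1,928.5655
  3       350.00       308.0283       924.0850       3,696.3402
  4       350.00       295.1877     1,180.7507       5,903.7536
  5       350.00       282.8823     1,414.4115       8,486.4691
  6    10,350.00     8,016.5154    48,099.0922     336,693.6454
  Σ                  9,559.4510    52,596.6043     357,379.5931
P = 9,559.4510.
Convexity = Σ t(t+1)·PV / [P·(1+y)²] = 357,379.5931 / (9,559.4510 × 1.088892) = 34.33301.

34.333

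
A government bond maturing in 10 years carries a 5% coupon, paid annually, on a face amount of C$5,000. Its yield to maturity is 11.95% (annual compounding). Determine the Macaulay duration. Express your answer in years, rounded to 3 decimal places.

Periodic yield y = 0.1195. Discount each cash flow and weight by its year:
  t   CF        PV=CF/(1+0.1195)^t    t·PV
  1       250.00       223.3140       223.3140
  2       250.00       199.4765       398.9531
  3       250.00       178.1836       534.5508
  4       250.00       159.1635       636.6542
  5       250.00       142.1738       710.8689
  6       250.00       126.9976       761.9854
  7       250.00       113.4413       794.0893
  8       250.00       101.3321       810.6571
  9       250.00        90.5155       814.6398
  10    5,250.00     1,697.9243    16,979.2430
  Σ                  3,032.5223    22,664.9557
Price P = Σ PV = 3,032.5223.
Macaulay duration = Σ(t·PV) / P = 22,664.9557 / 3,032.5223 = 7.47396 years.

7.474 years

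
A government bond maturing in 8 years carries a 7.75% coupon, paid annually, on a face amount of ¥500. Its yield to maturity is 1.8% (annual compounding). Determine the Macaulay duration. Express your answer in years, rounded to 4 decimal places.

6.5706 years

Periodic yield y = 0.018. Discount each cash flow and weight by its year:
  t   CF        PV=CF/(1+0.018)^t    t·PV
  1        38.75        38.0648        38.0648
  2        38.75        37.3918        74.7836
  3        38.75        36.7306       110.1919
  4        38.75        36.0812       144.3247
  5        38.75        35.4432       177.2160
  6        38.75        34.8165       208.8990
  7        38.75        34.2009       239.4061
  8       538.75       467.0948     3,736.7586
  Σ                    719.8238     4,729.6447
Price P = Σ PV = 719.8238.
Macaulay duration = Σ(t·PV) / P = 4,729.6447 / 719.8238 = 6.57056 years.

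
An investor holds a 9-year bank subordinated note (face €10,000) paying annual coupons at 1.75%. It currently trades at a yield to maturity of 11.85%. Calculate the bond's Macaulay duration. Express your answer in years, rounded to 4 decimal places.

8.0323 years

Periodic yield y = 0.1185. Discount each cash flow and weight by its year:
  t   CF        PV=CF/(1+0.1185)^t    t·PV
  1       175.00       156.4595       156.4595
  2       175.00       139.8834       279.7667
  3       175.00       125.0634       375.1901
  4       175.00       111.8135       447.2538
  5       175.00        99.9673       499.8367
  6       175.00        89.3762       536.2575
  7       175.00        79.9072       559.3507
  8       175.00        71.4414       571.5314
  9    10,175.00     3,713.7317    33,423.5851
  Σ                  4,587.6437    36,849.2316
Price P = Σ PV = 4,587.6437.
Macaulay duration = Σ(t·PV) / P = 36,849.2316 / 4,587.6437 = 8.03228 years.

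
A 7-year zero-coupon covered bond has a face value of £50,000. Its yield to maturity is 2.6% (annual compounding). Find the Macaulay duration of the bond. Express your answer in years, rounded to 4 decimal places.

A zero-coupon bond has a single cash flow at maturity, so its Macaulay duration equals its maturity: 7 years.

7.0000 years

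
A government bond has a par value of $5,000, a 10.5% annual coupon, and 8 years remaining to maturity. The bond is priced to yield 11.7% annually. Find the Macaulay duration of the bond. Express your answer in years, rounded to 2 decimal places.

Periodic yield y = 0.117. Discount each cash flow and weight by its year:
  t   CF        PV=CF/(1+0.117)^t    t·PV
  1       525.00       470.0090       470.0090
  2       525.00       420.7779       841.5559
  3       525.00       376.7036     1,130.1108
  4       525.00       337.2458     1,348.9834
  5       525.00       301.9211     1,509.6054
  6       525.00       270.2964     1,621.7784
  7       525.00       241.9842     1,693.8897
  8     5,525.00     2,279.8533    18,238.8262
  Σ                  4,698.7913    26,854.7588
Price P = Σ PV = 4,698.7913.
Macaulay duration = Σ(t·PV) / P = 26,854.7588 / 4,698.7913 = 5.71525 years.

5.72 years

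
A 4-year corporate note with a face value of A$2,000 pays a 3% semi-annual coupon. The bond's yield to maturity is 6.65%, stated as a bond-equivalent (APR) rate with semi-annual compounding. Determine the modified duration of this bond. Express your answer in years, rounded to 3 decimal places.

3.660 years

Periodic yield y = 0.03325. First find Macaulay duration:
  t   CF        PV=CF/(1+0.03325)^t    t·PV
  1        30.00        29.0346        29.0346
  2        30.00        28.1003        56.2005
  3        30.00        27.1960        81.5880
  4        30.00        26.3208       105.2833
  5        30.00        25.4738       127.3691
  6        30.00        24.6541       147.9245
  7        30.00        23.8607       167.0250
  8     2,030.00     1,562.6177    12,500.9412
  Σ                  1,747.2580    13,215.3662
P = 1,747.2580; Macaulay duration = 13,215.3662 / 1,747.2580 = 7.56349 half-year periods = 3.78174 years.
Modified duration = D_Mac / (1 + y) = 3.78174 / 1.03325 = 3.66005 years.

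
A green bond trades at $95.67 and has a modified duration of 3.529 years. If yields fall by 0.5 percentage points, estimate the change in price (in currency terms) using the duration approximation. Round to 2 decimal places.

Duration approximation: ΔP/P ≈ -D_mod · Δy = -3.529 × (-0.005) = +0.017645.
ΔP ≈ 95.67 × (+0.017645) = +1.68809715.

+$1.69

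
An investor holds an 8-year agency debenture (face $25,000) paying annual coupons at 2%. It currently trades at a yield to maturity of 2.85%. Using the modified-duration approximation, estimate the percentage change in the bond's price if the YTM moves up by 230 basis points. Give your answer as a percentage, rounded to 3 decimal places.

-16.664%

Periodic yield y = 0.0285. Modified duration first:
  t   CF        PV=CF/(1+0.0285)^t    t·PV
  1       500.00       486.1449       486.1449
  2       500.00       472.6737       945.3473
  3       500.00       459.5758     1,378.7273
  4       500.00       446.8408     1,787.3632
  5       500.00       434.4587     2,172.2936
  6       500.00       422.4198     2,534.5186
  7       500.00       410.7144     2,875.0008
  8    25,500.00    20,366.0034   162,928.0273
  Σ                 23,498.8314   175,107.4230
P = 23,498.8314; D_Mac = 7.45175 yrs; D_mod = 7.45175/(1+0.0285) = 7.24526 yrs.
ΔP/P ≈ -D_mod · Δy = -7.24526 × (+0.023) = -0.166641 = -16.6641%.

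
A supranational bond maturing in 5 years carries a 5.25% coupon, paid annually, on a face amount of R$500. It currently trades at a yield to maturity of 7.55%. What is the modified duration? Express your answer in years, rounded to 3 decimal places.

Periodic yield y = 0.0755. First find Macaulay duration:
  t   CF        PV=CF/(1+0.0755)^t    t·PV
  1        26.25        24.4073        24.4073
  2        26.25        22.6939        45.3877
  3        26.25        21.1008        63.3023
  4        26.25        19.6195        78.4779
  5       526.25       365.7127     1,828.5635
  Σ                    453.5341     2,040.1387
P = 453.5341; Macaulay duration = 2,040.1387 / 453.5341 = 4.49831 years.
Modified duration = D_Mac / (1 + y) = 4.49831 / 1.0755 = 4.18253 years.

4.183 years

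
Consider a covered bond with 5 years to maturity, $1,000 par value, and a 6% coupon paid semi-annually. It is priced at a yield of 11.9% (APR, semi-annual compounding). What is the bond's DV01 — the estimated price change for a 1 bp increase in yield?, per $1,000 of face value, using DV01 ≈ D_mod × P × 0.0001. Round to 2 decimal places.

Periodic yield y = 0.0595.
  t   CF        PV=CF/(1+0.0595)^t    t·PV
  1        30.00        28.3152        28.3152
  2        30.00        26.7251        53.4502
  3        30.00        25.2243        75.6728
  4        30.00        23.8077        95.2308
  5        30.00        22.4707       112.3535
  6        30.00        21.2088       127.2526
  7        30.00        20.0177       140.1240
  8        30.00        18.8935       151.1484
  9        30.00        17.8325       160.4926
  10    1,030.00       577.8666     5,778.6663
  Σ                    782.3622     6,722.7064
P = 782.3622; D_Mac = 8.59283 half-year periods = 4.29642 yrs; D_mod = 4.05514 yrs.
DV01 ≈ 4.05514 × 782.3622 × 0.0001 = 0.317258.

$0.32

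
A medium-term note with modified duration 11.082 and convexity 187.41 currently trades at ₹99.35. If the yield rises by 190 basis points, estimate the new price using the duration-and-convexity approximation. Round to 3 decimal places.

Duration effect: -D_mod·Δy = -11.082 × (+0.019) = -0.210558
Convexity effect: ½·C·(Δy)² = 0.5 × 187.41 × (0.019)² = +0.033827505
ΔP/P ≈ -0.210558 + 0.033827505 = -0.176730495
New price ≈ 99.35 × (1 - 0.176730495) = 81.79182532175.

₹81.792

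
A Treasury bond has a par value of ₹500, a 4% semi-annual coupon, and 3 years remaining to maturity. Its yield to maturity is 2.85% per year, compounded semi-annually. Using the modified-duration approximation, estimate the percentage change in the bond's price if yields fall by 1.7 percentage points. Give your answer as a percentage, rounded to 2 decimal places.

Periodic yield y = 0.01425. Modified duration first:
  t   CF        PV=CF/(1+0.01425)^t    t·PV
  1        10.00         9.8595         9.8595
  2        10.00         9.7210        19.4420
  3        10.00         9.5844        28.7532
  4        10.00         9.4497        37.7990
  5        10.00         9.3170        46.5849
  6       510.00       468.4897     2,810.9384
  Σ                    516.4213     2,953.3769
P = 516.4213; D_Mac = 5.71893 half-year periods = 2.85946 yrs; D_mod = 2.85946/(1+0.01425) = 2.81929 yrs.
ΔP/P ≈ -D_mod · Δy = -2.81929 × (-0.017) = +0.047928 = +4.7928%.

+4.79%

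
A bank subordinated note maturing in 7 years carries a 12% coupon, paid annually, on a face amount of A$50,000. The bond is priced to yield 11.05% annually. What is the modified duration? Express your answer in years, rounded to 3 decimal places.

4.641 years

Periodic yield y = 0.1105. First find Macaulay duration:
  t   CF        PV=CF/(1+0.1105)^t    t·PV
  1     6,000.00     5,402.9716     5,402.9716
  2     6,000.00     4,865.3504     9,730.7008
  3     6,000.00     4,381.2250    13,143.6751
  4     6,000.00     3,945.2724    15,781.0898
  5     6,000.00     3,552.6992    17,763.4959
  6     6,000.00     3,199.1888    19,195.1329
  7    56,000.00    26,887.9745   188,215.8212
  Σ                 52,234.6820   269,232.8873
P = 52,234.6820; Macaulay duration = 269,232.8873 / 52,234.6820 = 5.15429 years.
Modified duration = D_Mac / (1 + y) = 5.15429 / 1.1105 = 4.64142 years.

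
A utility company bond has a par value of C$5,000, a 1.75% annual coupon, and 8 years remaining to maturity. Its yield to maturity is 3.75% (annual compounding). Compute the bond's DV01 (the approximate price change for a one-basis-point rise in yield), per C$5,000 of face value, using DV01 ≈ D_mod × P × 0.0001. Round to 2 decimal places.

C$3.12

Periodic yield y = 0.0375.
  t   CF        PV=CF/(1+0.0375)^t    t·PV
  1        87.50        84.3373        84.3373
  2        87.50        81.2890       162.5780
  3        87.50        78.3509       235.0526
  4        87.50        75.5189       302.0756
  5        87.50        72.7893       363.9465
  6        87.50        70.1584       420.9502
  7        87.50        67.6225       473.3576
  8     5,087.50     3,789.6542    30,317.2333
  Σ                  4,319.7204    32,359.5311
P = 4,319.7204; D_Mac = 7.49112 yrs; D_mod = 7.22035 yrs.
DV01 ≈ 7.22035 × 4,319.7204 × 0.0001 = 3.118991.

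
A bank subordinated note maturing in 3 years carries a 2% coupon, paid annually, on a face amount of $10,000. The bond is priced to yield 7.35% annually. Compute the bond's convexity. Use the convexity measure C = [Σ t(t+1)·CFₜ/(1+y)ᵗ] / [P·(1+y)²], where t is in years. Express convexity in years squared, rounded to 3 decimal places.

With y = 0.0735:
  t   CF        PV=CF/(1+0.0735)^t    t·PV        t(t+1)·PV
  1       200.00       186.3065       186.3065         372.6129
  2       200.00       173.5505       347.1010       1,041.3031
  3    10,200.00     8,245.0639    24,735.1917      98,940.7667
  Σ                  8,604.9209    25,268.5992     100,354.6827
P = 8,604.9209.
Convexity = Σ t(t+1)·PV / [P·(1+y)²] = 100,354.6827 / (8,604.9209 × 1.152402) = 10.12014.

10.120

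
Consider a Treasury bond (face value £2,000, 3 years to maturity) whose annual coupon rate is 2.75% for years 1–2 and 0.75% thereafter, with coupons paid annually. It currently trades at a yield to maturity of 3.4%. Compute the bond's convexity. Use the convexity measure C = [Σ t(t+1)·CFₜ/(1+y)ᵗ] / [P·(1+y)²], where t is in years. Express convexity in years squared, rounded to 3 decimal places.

With y = 0.034:
  t   CF        PV=CF/(1+0.034)^t    t·PV        t(t+1)·PV
  1        55.00        53.1915        53.1915         106.3830
  2        55.00        51.4424       102.8849         308.6547
  3     2,015.00     1,822.6926     5,468.0778      21,872.3114
  Σ                  1,927.3266     5,624.1542      22,287.3490
P = 1,927.3266.
Convexity = Σ t(t+1)·PV / [P·(1+y)²] = 22,287.3490 / (1,927.3266 × 1.069156) = 10.81588.

10.816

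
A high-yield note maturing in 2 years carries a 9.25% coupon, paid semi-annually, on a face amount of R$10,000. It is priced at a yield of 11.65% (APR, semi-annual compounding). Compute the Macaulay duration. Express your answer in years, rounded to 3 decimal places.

1.868 years

Periodic yield y = 0.05825. Discount each cash flow and weight by its period:
  t   CF        PV=CF/(1+0.05825)^t    t·PV
  1       462.50       437.0423       437.0423
  2       462.50       412.9859       825.9717
  3       462.50       390.2536     1,170.7608
  4    10,462.50     8,342.2339    33,368.9356
  Σ                  9,582.5156    35,802.7104
Price P = Σ PV = 9,582.5156.
Macaulay duration = Σ(t·PV) / P = 35,802.7104 / 9,582.5156 = 3.73625 half-year periods.
In years: 3.73625 / 2 = 1.86813 years.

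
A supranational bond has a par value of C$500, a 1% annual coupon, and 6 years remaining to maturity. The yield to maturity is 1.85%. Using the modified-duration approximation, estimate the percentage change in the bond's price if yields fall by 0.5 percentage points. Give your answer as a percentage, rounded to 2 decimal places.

Periodic yield y = 0.0185. Modified duration first:
  t   CF        PV=CF/(1+0.0185)^t    t·PV
  1         5.00         4.9092         4.9092
  2         5.00         4.8200         9.6400
  3         5.00         4.7325        14.1974
  4         5.00         4.6465        18.5860
  5         5.00         4.5621        22.8105
  6       505.00       452.4027     2,714.4161
  Σ                    476.0729     2,784.5592
P = 476.0729; D_Mac = 5.84902 yrs; D_mod = 5.84902/(1+0.0185) = 5.74278 yrs.
ΔP/P ≈ -D_mod · Δy = -5.74278 × (-0.005) = +0.028714 = +2.8714%.

+2.87%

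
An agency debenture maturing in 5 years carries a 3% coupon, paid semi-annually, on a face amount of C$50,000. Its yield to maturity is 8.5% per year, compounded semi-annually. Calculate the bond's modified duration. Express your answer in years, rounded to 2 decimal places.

4.44 years

Periodic yield y = 0.0425. First find Macaulay duration:
  t   CF        PV=CF/(1+0.0425)^t    t·PV
  1       750.00       719.4245       719.4245
  2       750.00       690.0954     1,380.1908
  3       750.00       661.9620     1,985.8861
  4       750.00       634.9756     2,539.9022
  5       750.00       609.0893     3,045.4463
  6       750.00       584.2583     3,505.5497
  7       750.00       560.4396     3,923.0772
  8       750.00       537.5919     4,300.7356
  9       750.00       515.6757     4,641.0816
  10   50,750.00    33,471.5181   334,715.1809
  Σ                 38,985.0304   360,756.4749
P = 38,985.0304; Macaulay duration = 360,756.4749 / 38,985.0304 = 9.25372 half-year periods = 4.62686 years.
Modified duration = D_Mac / (1 + y) = 4.62686 / 1.0425 = 4.43823 years.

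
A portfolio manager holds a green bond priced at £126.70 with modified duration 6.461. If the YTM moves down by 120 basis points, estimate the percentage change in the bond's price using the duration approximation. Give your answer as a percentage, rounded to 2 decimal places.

+7.75%

Duration approximation: ΔP/P ≈ -D_mod · Δy = -6.461 × (-0.012) = +0.077532.
As a percentage: +7.7532%.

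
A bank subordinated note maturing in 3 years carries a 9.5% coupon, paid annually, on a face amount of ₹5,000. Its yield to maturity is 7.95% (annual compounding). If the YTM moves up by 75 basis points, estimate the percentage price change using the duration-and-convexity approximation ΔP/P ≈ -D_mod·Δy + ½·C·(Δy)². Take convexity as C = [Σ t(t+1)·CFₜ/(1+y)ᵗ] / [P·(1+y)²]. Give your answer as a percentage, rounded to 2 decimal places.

With y = 0.0795:
  t   CF        PV=CF/(1+0.0795)^t    t·PV        t(t+1)·PV
  1       475.00       440.0185       440.0185         880.0371
  2       475.00       407.6133       815.2265       2,445.6796
  3     5,475.00     4,352.2735    13,056.8206      52,227.2826
  Σ                  5,199.9053    14,312.0657      55,552.9992
P = 5,199.9053; D_Mac = 2.75237 yrs; D_mod = 2.54967 yrs; C = 9.16783.
Duration effect: -2.54967 × (+0.0075) = -0.019123
Convexity effect: 0.5 × 9.16783 × (0.0075)² = +0.0002578
ΔP/P ≈ -0.019123 + 0.0002578 = -0.018865 = -1.8865%.

-1.89%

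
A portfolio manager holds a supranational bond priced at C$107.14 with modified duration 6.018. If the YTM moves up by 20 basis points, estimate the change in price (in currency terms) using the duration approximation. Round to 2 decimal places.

Duration approximation: ΔP/P ≈ -D_mod · Δy = -6.018 × (+0.002) = -0.012036.
ΔP ≈ 107.14 × (-0.012036) = -1.28953704.

-C$1.29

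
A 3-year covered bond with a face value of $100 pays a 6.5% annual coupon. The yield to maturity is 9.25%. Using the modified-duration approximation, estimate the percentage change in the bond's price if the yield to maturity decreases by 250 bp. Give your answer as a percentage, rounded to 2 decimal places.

Periodic yield y = 0.0925. Modified duration first:
  t   CF        PV=CF/(1+0.0925)^t    t·PV
  1         6.50         5.9497         5.9497
  2         6.50         5.4459        10.8918
  3       106.50        81.6743       245.0228
  Σ                     93.0698       261.8643
P = 93.0698; D_Mac = 2.81363 yrs; D_mod = 2.81363/(1+0.0925) = 2.57541 yrs.
ΔP/P ≈ -D_mod · Δy = -2.57541 × (-0.025) = +0.064385 = +6.4385%.

+6.44%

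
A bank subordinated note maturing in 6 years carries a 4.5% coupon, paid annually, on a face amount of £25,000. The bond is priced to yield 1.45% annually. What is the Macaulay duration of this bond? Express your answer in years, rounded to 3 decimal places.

Periodic yield y = 0.0145. Discount each cash flow and weight by its year:
  t   CF        PV=CF/(1+0.0145)^t    t·PV
  1     1,125.00     1,108.9207     1,108.9207
  2     1,125.00     1,093.0711     2,186.1422
  3     1,125.00     1,077.4481     3,232.3444
  4     1,125.00     1,062.0484     4,248.1937
  5     1,125.00     1,046.8688     5,234.3441
  6    26,125.00    23,963.1547   143,778.9280
  Σ                 29,351.5118   159,788.8731
Price P = Σ PV = 29,351.5118.
Macaulay duration = Σ(t·PV) / P = 159,788.8731 / 29,351.5118 = 5.44397 years.

5.444 years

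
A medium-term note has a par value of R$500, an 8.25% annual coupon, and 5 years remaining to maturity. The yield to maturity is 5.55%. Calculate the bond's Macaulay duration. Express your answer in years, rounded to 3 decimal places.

Periodic yield y = 0.0555. Discount each cash flow and weight by its year:
  t   CF        PV=CF/(1+0.0555)^t    t·PV
  1        41.25        39.0810        39.0810
  2        41.25        37.0261        74.0521
  3        41.25        35.0792       105.2375
  4        41.25        33.2346       132.9386
  5       541.25       413.1490     2,065.7451
  Σ                    557.5699     2,417.0543
Price P = Σ PV = 557.5699.
Macaulay duration = Σ(t·PV) / P = 2,417.0543 / 557.5699 = 4.33498 years.

4.335 years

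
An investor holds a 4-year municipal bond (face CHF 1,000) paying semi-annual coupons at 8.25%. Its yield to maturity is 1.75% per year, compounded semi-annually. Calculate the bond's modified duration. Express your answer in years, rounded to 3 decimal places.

Periodic yield y = 0.00875. First find Macaulay duration:
  t   CF        PV=CF/(1+0.00875)^t    t·PV
  1        41.25        40.8922        40.8922
  2        41.25        40.5375        81.0750
  3        41.25        40.1859       120.5576
  4        41.25        39.8373       159.3492
  5        41.25        39.4917       197.4587
  6        41.25        39.1492       234.8951
  7        41.25        38.8096       271.6672
  8     1,041.25       971.1507     7,769.2057
  Σ                  1,250.0541     8,875.1005
P = 1,250.0541; Macaulay duration = 8,875.1005 / 1,250.0541 = 7.09977 half-year periods = 3.54989 years.
Modified duration = D_Mac / (1 + y) = 3.54989 / 1.00875 = 3.51909 years.

3.519 years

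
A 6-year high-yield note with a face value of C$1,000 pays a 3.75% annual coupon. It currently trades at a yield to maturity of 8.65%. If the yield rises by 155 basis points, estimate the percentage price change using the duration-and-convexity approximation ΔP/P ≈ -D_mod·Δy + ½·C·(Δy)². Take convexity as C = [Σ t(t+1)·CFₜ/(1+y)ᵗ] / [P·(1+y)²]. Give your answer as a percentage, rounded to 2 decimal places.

With y = 0.0865:
  t   CF        PV=CF/(1+0.0865)^t    t·PV        t(t+1)·PV
  1        37.50        34.5145        34.5145          69.0290
  2        37.50        31.7667        63.5334         190.6001
  3        37.50        29.2376        87.7129         350.8515
  4        37.50        26.9099       107.6397         538.1983
  5        37.50        24.7675       123.8376         743.0258
  6     1,037.50       630.6810     3,784.0858      26,488.6004
  Σ                    777.8772     4,201.3238      28,380.3050
P = 777.8772; D_Mac = 5.40101 yrs; D_mod = 4.97102 yrs; C = 30.90627.
Duration effect: -4.97102 × (+0.0155) = -0.077051
Convexity effect: 0.5 × 30.90627 × (0.0155)² = +0.0037126
ΔP/P ≈ -0.077051 + 0.0037126 = -0.073338 = -7.3338%.

-7.33%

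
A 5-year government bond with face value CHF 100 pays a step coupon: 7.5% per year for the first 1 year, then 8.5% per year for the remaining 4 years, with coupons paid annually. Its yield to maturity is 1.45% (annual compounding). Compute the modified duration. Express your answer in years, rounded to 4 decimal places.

4.3447 years

Periodic yield y = 0.0145. First find Macaulay duration:
  t   CF        PV=CF/(1+0.0145)^t    t·PV
  1         7.50         7.3928         7.3928
  2         8.50         8.2588        16.5175
  3         8.50         8.1407        24.4222
  4         8.50         8.0244        32.0975
  5       108.50       100.9647       504.8234
  Σ                    132.7813       585.2534
P = 132.7813; Macaulay duration = 585.2534 / 132.7813 = 4.40765 years.
Modified duration = D_Mac / (1 + y) = 4.40765 / 1.0145 = 4.34465 years.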